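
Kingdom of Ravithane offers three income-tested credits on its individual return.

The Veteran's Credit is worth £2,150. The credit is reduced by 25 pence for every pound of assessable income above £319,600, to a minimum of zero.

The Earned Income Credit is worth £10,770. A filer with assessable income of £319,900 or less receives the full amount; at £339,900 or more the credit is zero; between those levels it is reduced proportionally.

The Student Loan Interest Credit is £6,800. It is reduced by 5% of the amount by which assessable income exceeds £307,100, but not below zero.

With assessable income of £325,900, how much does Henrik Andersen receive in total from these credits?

Veteran's Credit: 25% of the £6,300 excess over £319,600 is £1,575; credit = £2,150 − £1,575 = £575.
Earned Income Credit: £325,900 is £6,000 into a £20,000 phase-out range, leaving 14,000/20,000 of the credit: £10,770 × 14,000/20,000 = £7,539.
Student Loan Interest Credit: 5% of the £18,800 excess over £307,100 is £940; credit = £6,800 − £940 = £5,860.
Total: £575 + £7,539 + £5,860 = £13,974.

£13,974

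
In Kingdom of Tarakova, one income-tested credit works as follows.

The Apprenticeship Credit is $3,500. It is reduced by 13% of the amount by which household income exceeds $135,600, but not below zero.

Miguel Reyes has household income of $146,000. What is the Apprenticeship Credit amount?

Apprenticeship Credit: 13% of the $10,400 excess over $135,600 is $1,352; credit = $3,500 − $1,352 = $2,148.

$2,148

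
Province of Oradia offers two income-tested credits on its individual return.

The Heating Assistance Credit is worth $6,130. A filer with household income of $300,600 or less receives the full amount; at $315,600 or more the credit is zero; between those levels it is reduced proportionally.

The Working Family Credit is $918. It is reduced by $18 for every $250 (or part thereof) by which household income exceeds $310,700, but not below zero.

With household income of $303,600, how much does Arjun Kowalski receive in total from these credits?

$5,822

Heating Assistance Credit: $303,600 is $3,000 into a $15,000 phase-out range, leaving 12,000/15,000 of the credit: $6,130 × 12,000/15,000 = $4,904.
Working Family Credit: $303,600 is at or below the $310,700 threshold, so the full $918 applies.
Total: $4,904 + $918 = $5,822.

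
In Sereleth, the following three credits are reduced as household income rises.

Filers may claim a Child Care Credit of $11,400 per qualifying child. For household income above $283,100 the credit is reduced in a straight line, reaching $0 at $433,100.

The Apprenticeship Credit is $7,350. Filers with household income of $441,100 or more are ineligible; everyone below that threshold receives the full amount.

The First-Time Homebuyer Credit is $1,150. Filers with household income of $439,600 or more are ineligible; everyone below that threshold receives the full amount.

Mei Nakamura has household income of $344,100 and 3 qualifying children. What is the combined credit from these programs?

$28,792

Child Care Credit: base = 3 × $11,400 = $34,200. $344,100 is $61,000 into a $150,000 phase-out range, leaving 89,000/150,000 of the credit: $34,200 × 89,000/150,000 = $20,292.
Apprenticeship Credit: $344,100 is below the $441,100 cutoff, so the full $7,350 applies.
First-Time Homebuyer Credit: $344,100 is below the $439,600 cutoff, so the full $1,150 applies.
Total: $20,292 + $7,350 + $1,150 = $28,792.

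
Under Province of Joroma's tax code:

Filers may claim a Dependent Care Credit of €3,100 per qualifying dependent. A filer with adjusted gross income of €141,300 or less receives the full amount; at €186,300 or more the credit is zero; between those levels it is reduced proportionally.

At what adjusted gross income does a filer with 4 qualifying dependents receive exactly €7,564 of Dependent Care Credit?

€158,850

Full credit = 4 × €3,100 = €12,400.
€7,564 is 7,564/12,400 of the full €12,400, so 4,836/12,400 of the €45,000 range has been used: income = €141,300 + €45,000 × 4,836/12,400 = €158,850.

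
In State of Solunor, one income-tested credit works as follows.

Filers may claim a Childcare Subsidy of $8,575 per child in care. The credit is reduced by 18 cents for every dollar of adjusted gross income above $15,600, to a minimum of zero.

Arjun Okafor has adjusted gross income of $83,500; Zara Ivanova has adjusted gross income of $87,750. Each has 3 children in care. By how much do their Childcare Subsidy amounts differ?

$765

Arjun ($83,500): Childcare Subsidy: base = 3 × $8,575 = $25,725. 18% of the $67,900 excess over $15,600 is $12,222; credit = $25,725 − $12,222 = $13,503.
Zara ($87,750): Childcare Subsidy: base = 3 × $8,575 = $25,725. 18% of the $72,150 excess over $15,600 is $12,987; credit = $25,725 − $12,987 = $12,738.
Difference: |$13,503 − $12,738| = $765.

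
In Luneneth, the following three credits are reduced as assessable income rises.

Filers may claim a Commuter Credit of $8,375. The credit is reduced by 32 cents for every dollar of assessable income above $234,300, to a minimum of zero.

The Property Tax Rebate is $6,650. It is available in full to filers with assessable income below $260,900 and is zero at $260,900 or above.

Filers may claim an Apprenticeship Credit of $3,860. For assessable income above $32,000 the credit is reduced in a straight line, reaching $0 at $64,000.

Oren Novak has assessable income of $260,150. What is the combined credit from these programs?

$6,753

Commuter Credit: 32% of the $25,850 excess over $234,300 is $8,272; credit = $8,375 − $8,272 = $103.
Property Tax Rebate: $260,150 is below the $260,900 cutoff, so the full $6,650 applies.
Apprenticeship Credit: $260,150 is at or above $64,000, so the credit is $0.
Total: $103 + $6,650 + $0 = $6,753.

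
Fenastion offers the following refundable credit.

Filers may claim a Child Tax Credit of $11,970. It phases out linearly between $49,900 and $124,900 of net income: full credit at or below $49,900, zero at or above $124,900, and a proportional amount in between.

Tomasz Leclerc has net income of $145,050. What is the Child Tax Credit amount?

Child Tax Credit: $145,050 is at or above $124,900, so the credit is $0.

$0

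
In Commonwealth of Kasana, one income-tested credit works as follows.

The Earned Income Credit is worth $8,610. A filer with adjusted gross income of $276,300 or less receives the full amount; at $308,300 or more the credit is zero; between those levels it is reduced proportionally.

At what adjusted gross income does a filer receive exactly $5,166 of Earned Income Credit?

$289,100

$5,166 is 5,166/8,610 of the full $8,610, so 3,444/8,610 of the $32,000 range has been used: income = $276,300 + $32,000 × 3,444/8,610 = $289,100.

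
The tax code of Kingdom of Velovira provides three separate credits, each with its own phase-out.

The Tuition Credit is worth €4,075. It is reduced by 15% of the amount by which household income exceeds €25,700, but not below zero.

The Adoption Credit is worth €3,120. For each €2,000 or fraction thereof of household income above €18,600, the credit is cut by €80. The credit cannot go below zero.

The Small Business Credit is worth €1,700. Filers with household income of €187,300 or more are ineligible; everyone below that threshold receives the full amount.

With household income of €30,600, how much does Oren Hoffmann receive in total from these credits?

Tuition Credit: 15% of the €4,900 excess over €25,700 is €735; credit = €4,075 − €735 = €3,340.
Adoption Credit: income exceeds €18,600 by €12,000, which is 6 full-or-partial €2,000 increments; reduction = 6 × €80 = €480, leaving €2,640.
Small Business Credit: €30,600 is below the €187,300 cutoff, so the full €1,700 applies.
Total: €3,340 + €2,640 + €1,700 = €7,680.

€7,680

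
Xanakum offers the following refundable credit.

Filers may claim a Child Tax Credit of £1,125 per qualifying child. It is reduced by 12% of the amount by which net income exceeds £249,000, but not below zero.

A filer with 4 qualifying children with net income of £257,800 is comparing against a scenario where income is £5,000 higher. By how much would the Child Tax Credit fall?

£600

At £257,800 — base = 4 × £1,125 = £4,500. 12% of the £8,800 excess over £249,000 is £1,056; credit = £4,500 − £1,056 = £3,444.
At £262,800 — base = 4 × £1,125 = £4,500. 12% of the £13,800 excess over £249,000 is £1,656; credit = £4,500 − £1,656 = £2,844.
Lost: £3,444 − £2,844 = £600.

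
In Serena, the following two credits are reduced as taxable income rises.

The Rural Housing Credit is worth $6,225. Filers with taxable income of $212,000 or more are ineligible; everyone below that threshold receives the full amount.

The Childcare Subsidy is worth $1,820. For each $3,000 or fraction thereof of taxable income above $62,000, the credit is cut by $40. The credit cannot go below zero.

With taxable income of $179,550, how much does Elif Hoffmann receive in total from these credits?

Rural Housing Credit: $179,550 is below the $212,000 cutoff, so the full $6,225 applies.
Childcare Subsidy: income exceeds $62,000 by $117,550, which is 40 full-or-partial $3,000 increments; reduction = 40 × $40 = $1,600, leaving $220.
Total: $6,225 + $220 = $6,445.

$6,445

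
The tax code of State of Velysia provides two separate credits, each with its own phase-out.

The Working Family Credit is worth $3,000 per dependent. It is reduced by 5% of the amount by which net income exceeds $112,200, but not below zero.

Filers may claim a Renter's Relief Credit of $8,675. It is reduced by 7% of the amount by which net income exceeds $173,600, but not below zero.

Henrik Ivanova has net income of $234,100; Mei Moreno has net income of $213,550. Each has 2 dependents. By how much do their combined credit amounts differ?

$2,371

Henrik ($234,100): Working Family Credit: base = 2 × $3,000 = $6,000. 5% of the $121,900 excess over $112,200 is $6,095 ≥ base, so the credit is $0. Renter's Relief Credit: 7% of the $60,500 excess over $173,600 is $4,235; credit = $8,675 − $4,235 = $4,440. total $0 + $4,440 = $4,440
Mei ($213,550): Working Family Credit: base = 2 × $3,000 = $6,000. 5% of the $101,350 excess over $112,200 is $5,067.50; credit = $6,000 − $5,067.50 = $932.50. Renter's Relief Credit: 7% of the $39,950 excess over $173,600 is $2,796.50; credit = $8,675 − $2,796.50 = $5,878.50. total $932.50 + $5,878.50 = $6,811
Difference: |$4,440 − $6,811| = $2,371.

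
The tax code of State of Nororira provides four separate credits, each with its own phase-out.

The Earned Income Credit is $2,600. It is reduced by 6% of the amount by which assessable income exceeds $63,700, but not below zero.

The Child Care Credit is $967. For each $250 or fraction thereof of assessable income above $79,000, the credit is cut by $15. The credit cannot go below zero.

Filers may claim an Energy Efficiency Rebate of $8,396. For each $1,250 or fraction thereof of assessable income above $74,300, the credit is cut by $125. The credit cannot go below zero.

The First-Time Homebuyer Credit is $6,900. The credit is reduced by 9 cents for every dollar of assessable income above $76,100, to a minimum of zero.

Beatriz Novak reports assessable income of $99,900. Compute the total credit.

$10,957

Earned Income Credit: 6% of the $36,200 excess over $63,700 is $2,172; credit = $2,600 − $2,172 = $428.
Child Care Credit: income exceeds $79,000 by $20,900 → 84 increments × $15 = $1,260 ≥ base, so the credit is $0.
Energy Efficiency Rebate: income exceeds $74,300 by $25,600, which is 21 full-or-partial $1,250 increments; reduction = 21 × $125 = $2,625, leaving $5,771.
First-Time Homebuyer Credit: 9% of the $23,800 excess over $76,100 is $2,142; credit = $6,900 − $2,142 = $4,758.
Total: $428 + $0 + $5,771 + $4,758 = $10,957.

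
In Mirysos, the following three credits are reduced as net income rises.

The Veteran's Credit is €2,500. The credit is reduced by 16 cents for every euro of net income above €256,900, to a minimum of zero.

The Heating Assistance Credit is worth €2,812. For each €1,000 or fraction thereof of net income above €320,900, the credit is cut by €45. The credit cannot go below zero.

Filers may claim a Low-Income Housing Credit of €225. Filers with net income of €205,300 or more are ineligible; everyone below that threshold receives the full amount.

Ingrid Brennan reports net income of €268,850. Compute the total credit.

Veteran's Credit: 16% of the €11,950 excess over €256,900 is €1,912; credit = €2,500 − €1,912 = €588.
Heating Assistance Credit: €268,850 is at or below the €320,900 threshold, so the full €2,812 applies.
Low-Income Housing Credit: €268,850 meets or exceeds the €205,300 cutoff, so the credit is €0.
Total: €588 + €2,812 + €0 = €3,400.

€3,400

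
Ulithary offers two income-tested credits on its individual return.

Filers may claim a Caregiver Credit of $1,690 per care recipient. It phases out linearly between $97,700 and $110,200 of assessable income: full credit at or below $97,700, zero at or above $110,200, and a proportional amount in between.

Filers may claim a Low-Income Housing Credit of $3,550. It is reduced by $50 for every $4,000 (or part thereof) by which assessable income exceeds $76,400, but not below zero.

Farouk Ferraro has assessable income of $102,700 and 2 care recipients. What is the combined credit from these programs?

Caregiver Credit: base = 2 × $1,690 = $3,380. $102,700 is $5,000 into a $12,500 phase-out range, leaving 7,500/12,500 of the credit: $3,380 × 7,500/12,500 = $2,028.
Low-Income Housing Credit: income exceeds $76,400 by $26,300, which is 7 full-or-partial $4,000 increments; reduction = 7 × $50 = $350, leaving $3,200.
Total: $2,028 + $3,200 = $5,228.

$5,228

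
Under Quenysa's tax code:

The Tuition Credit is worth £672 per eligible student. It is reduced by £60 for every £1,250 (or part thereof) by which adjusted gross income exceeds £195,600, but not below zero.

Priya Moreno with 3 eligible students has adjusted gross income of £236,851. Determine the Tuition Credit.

Tuition Credit: base = 3 × £672 = £2,016. income exceeds £195,600 by £41,251 → 34 increments × £60 = £2,040 ≥ base, so the credit is £0.

£0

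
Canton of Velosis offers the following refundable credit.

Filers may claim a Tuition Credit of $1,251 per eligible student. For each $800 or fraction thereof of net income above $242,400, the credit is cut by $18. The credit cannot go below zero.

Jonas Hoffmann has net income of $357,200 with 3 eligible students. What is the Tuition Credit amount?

Tuition Credit: base = 3 × $1,251 = $3,753. income exceeds $242,400 by $114,800, which is 144 full-or-partial $800 increments; reduction = 144 × $18 = $2,592, leaving $1,161.

$1,161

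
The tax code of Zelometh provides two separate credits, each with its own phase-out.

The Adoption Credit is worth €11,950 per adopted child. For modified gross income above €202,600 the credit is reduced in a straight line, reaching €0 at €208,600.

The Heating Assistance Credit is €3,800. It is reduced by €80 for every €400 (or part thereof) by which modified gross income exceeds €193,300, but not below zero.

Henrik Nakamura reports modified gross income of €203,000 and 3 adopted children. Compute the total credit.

€35,260

Adoption Credit: base = 3 × €11,950 = €35,850. €203,000 is €400 into a €6,000 phase-out range, leaving 5,600/6,000 of the credit: €35,850 × 5,600/6,000 = €33,460.
Heating Assistance Credit: income exceeds €193,300 by €9,700, which is 25 full-or-partial €400 increments; reduction = 25 × €80 = €2,000, leaving €1,800.
Total: €33,460 + €1,800 = €35,260.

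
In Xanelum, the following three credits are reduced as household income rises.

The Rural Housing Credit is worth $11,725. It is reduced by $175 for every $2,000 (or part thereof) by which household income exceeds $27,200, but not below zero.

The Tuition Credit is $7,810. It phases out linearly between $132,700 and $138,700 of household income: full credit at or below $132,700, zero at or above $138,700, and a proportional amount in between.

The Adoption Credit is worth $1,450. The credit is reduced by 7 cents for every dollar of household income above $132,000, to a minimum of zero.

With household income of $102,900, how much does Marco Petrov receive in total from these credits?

Rural Housing Credit: income exceeds $27,200 by $75,700, which is 38 full-or-partial $2,000 increments; reduction = 38 × $175 = $6,650, leaving $5,075.
Tuition Credit: $102,900 is at or below the $132,700 threshold, so the full $7,810 applies.
Adoption Credit: $102,900 is at or below the $132,000 threshold, so the full $1,450 applies.
Total: $5,075 + $7,810 + $1,450 = $14,335.

$14,335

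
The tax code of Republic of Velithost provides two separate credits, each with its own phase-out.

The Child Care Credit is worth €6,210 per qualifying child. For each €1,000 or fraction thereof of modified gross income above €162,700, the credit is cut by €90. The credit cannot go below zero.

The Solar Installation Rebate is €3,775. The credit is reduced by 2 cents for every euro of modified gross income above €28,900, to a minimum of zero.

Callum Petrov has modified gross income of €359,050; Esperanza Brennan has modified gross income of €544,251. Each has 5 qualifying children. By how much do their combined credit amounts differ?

Callum (€359,050): Child Care Credit: base = 5 × €6,210 = €31,050. income exceeds €162,700 by €196,350, which is 197 full-or-partial €1,000 increments; reduction = 197 × €90 = €17,730, leaving €13,320. Solar Installation Rebate: 2% of the €330,150 excess over €28,900 is €6,603 ≥ base, so the credit is €0. total €13,320 + €0 = €13,320
Esperanza (€544,251): Child Care Credit: base = 5 × €6,210 = €31,050. income exceeds €162,700 by €381,551 → 382 increments × €90 = €34,380 ≥ base, so the credit is €0. Solar Installation Rebate: 2% of the €515,351 excess over €28,900 is €10,307.02 ≥ base, so the credit is €0. total €0 + €0 = €0
Difference: |€13,320 − €0| = €13,320.

€13,320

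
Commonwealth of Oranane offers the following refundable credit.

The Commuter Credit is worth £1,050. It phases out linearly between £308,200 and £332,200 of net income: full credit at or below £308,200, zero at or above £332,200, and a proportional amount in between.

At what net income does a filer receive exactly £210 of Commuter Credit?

£210 is 210/1,050 of the full £1,050, so 840/1,050 of the £24,000 range has been used: income = £308,200 + £24,000 × 840/1,050 = £327,400.

£327,400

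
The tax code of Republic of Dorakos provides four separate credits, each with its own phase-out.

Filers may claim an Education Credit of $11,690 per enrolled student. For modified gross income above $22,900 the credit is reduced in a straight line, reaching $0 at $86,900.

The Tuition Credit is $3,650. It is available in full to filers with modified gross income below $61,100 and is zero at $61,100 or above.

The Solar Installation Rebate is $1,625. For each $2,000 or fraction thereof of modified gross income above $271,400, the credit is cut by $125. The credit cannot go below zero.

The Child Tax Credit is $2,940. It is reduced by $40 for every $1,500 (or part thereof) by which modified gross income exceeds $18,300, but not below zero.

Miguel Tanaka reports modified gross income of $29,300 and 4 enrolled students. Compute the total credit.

$49,979

Education Credit: base = 4 × $11,690 = $46,760. $29,300 is $6,400 into a $64,000 phase-out range, leaving 57,600/64,000 of the credit: $46,760 × 57,600/64,000 = $42,084.
Tuition Credit: $29,300 is below the $61,100 cutoff, so the full $3,650 applies.
Solar Installation Rebate: $29,300 is at or below the $271,400 threshold, so the full $1,625 applies.
Child Tax Credit: income exceeds $18,300 by $11,000, which is 8 full-or-partial $1,500 increments; reduction = 8 × $40 = $320, leaving $2,620.
Total: $42,084 + $3,650 + $1,625 + $2,620 = $49,979.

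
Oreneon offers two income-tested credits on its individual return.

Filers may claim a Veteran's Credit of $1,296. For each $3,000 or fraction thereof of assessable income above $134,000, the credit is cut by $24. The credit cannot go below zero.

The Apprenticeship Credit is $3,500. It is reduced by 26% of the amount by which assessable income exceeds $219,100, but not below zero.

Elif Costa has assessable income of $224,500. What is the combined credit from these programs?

$2,648

Veteran's Credit: income exceeds $134,000 by $90,500, which is 31 full-or-partial $3,000 increments; reduction = 31 × $24 = $744, leaving $552.
Apprenticeship Credit: 26% of the $5,400 excess over $219,100 is $1,404; credit = $3,500 − $1,404 = $2,096.
Total: $552 + $2,096 = $2,648.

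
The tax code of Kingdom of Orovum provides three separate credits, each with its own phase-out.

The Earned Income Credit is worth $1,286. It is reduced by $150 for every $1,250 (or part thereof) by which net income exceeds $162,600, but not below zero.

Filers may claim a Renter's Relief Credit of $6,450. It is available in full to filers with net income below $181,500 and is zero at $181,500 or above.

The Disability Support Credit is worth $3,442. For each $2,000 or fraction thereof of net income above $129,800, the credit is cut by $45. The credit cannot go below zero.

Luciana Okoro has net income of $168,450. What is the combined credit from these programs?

$9,528

Earned Income Credit: income exceeds $162,600 by $5,850, which is 5 full-or-partial $1,250 increments; reduction = 5 × $150 = $750, leaving $536.
Renter's Relief Credit: $168,450 is below the $181,500 cutoff, so the full $6,450 applies.
Disability Support Credit: income exceeds $129,800 by $38,650, which is 20 full-or-partial $2,000 increments; reduction = 20 × $45 = $900, leaving $2,542.
Total: $536 + $6,450 + $2,542 = $9,528.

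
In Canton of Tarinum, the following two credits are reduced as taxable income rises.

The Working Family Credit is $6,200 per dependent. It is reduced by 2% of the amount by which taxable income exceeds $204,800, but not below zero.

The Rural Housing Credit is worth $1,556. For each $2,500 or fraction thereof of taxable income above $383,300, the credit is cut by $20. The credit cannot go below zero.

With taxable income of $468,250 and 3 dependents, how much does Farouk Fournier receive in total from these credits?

$14,207

Working Family Credit: base = 3 × $6,200 = $18,600. 2% of the $263,450 excess over $204,800 is $5,269; credit = $18,600 − $5,269 = $13,331.
Rural Housing Credit: income exceeds $383,300 by $84,950, which is 34 full-or-partial $2,500 increments; reduction = 34 × $20 = $680, leaving $876.
Total: $13,331 + $876 = $14,207.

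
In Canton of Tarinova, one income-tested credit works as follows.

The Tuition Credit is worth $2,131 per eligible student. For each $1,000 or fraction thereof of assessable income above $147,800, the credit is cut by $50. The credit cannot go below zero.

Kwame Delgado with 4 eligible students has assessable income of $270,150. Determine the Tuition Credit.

Tuition Credit: base = 4 × $2,131 = $8,524. income exceeds $147,800 by $122,350, which is 123 full-or-partial $1,000 increments; reduction = 123 × $50 = $6,150, leaving $2,374.

$2,374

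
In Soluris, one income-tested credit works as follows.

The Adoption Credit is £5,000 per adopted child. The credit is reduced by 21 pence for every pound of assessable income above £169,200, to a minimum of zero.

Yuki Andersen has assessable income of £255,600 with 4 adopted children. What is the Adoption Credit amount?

£1,856

Adoption Credit: base = 4 × £5,000 = £20,000. 21% of the £86,400 excess over £169,200 is £18,144; credit = £20,000 − £18,144 = £1,856.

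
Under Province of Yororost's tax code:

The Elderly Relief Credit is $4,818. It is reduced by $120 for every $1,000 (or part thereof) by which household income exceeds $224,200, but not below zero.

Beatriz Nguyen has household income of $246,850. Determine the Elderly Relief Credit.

Elderly Relief Credit: income exceeds $224,200 by $22,650, which is 23 full-or-partial $1,000 increments; reduction = 23 × $120 = $2,760, leaving $2,058.

$2,058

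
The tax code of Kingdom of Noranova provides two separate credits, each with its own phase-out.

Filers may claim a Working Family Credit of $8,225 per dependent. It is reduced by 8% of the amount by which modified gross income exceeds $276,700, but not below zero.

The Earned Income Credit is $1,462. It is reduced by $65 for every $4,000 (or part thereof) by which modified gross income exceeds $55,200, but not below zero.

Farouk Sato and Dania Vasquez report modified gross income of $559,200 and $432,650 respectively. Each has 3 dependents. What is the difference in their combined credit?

Farouk ($559,200): Working Family Credit: base = 3 × $8,225 = $24,675. 8% of the $282,500 excess over $276,700 is $22,600; credit = $24,675 − $22,600 = $2,075. Earned Income Credit: income exceeds $55,200 by $504,000 → 126 increments × $65 = $8,190 ≥ base, so the credit is $0. total $2,075 + $0 = $2,075
Dania ($432,650): Working Family Credit: base = 3 × $8,225 = $24,675. 8% of the $155,950 excess over $276,700 is $12,476; credit = $24,675 − $12,476 = $12,199. Earned Income Credit: income exceeds $55,200 by $377,450 → 95 increments × $65 = $6,175 ≥ base, so the credit is $0. total $12,199 + $0 = $12,199
Difference: |$2,075 − $12,199| = $10,124.

$10,124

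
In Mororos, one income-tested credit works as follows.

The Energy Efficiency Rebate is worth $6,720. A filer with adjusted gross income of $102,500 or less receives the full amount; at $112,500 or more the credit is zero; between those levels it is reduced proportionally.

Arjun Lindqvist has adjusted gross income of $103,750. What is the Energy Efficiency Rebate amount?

$5,880

Energy Efficiency Rebate: $103,750 is $1,250 into a $10,000 phase-out range, leaving 8,750/10,000 of the credit: $6,720 × 8,750/10,000 = $5,880.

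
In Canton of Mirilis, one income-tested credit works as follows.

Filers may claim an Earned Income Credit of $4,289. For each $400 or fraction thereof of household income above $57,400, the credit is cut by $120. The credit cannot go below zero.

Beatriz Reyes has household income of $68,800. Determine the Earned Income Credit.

Earned Income Credit: income exceeds $57,400 by $11,400, which is 29 full-or-partial $400 increments; reduction = 29 × $120 = $3,480, leaving $809.

$809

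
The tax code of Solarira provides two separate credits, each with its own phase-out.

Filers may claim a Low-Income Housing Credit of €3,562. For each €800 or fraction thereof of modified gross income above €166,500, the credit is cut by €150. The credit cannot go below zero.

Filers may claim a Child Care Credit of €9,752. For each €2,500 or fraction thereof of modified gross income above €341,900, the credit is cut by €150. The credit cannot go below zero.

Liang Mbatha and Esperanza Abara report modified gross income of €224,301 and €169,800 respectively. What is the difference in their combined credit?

Liang (€224,301): Low-Income Housing Credit: income exceeds €166,500 by €57,801 → 73 increments × €150 = €10,950 ≥ base, so the credit is €0. Child Care Credit: €224,301 is at or below the €341,900 threshold, so the full €9,752 applies. total €0 + €9,752 = €9,752
Esperanza (€169,800): Low-Income Housing Credit: income exceeds €166,500 by €3,300, which is 5 full-or-partial €800 increments; reduction = 5 × €150 = €750, leaving €2,812. Child Care Credit: €169,800 is at or below the €341,900 threshold, so the full €9,752 applies. total €2,812 + €9,752 = €12,564
Difference: |€9,752 − €12,564| = €2,812.

€2,812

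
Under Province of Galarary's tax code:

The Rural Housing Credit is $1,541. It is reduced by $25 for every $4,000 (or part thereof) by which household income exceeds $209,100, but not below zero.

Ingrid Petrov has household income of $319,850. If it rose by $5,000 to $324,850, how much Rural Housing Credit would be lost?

At $319,850 — income exceeds $209,100 by $110,750, which is 28 full-or-partial $4,000 increments; reduction = 28 × $25 = $700, leaving $841.
At $324,850 — income exceeds $209,100 by $115,750, which is 29 full-or-partial $4,000 increments; reduction = 29 × $25 = $725, leaving $816.
Lost: $841 − $816 = $25.

$25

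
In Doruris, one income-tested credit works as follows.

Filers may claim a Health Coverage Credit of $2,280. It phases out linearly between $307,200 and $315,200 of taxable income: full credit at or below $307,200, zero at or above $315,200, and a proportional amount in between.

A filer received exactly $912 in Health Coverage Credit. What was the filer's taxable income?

$912 is 912/2,280 of the full $2,280, so 1,368/2,280 of the $8,000 range has been used: income = $307,200 + $8,000 × 1,368/2,280 = $312,000.

$312,000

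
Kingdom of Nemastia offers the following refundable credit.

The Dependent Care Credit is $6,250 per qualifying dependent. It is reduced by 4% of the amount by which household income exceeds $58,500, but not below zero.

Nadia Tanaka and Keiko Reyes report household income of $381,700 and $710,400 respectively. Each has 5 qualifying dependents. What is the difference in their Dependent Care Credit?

Nadia ($381,700): Dependent Care Credit: base = 5 × $6,250 = $31,250. 4% of the $323,200 excess over $58,500 is $12,928; credit = $31,250 − $12,928 = $18,322.
Keiko ($710,400): Dependent Care Credit: base = 5 × $6,250 = $31,250. 4% of the $651,900 excess over $58,500 is $26,076; credit = $31,250 − $26,076 = $5,174.
Difference: |$18,322 − $5,174| = $13,148.

$13,148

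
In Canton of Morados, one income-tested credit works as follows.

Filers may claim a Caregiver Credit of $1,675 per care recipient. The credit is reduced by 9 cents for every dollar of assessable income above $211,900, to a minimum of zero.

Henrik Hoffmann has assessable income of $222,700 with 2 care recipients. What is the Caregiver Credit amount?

$2,378

Caregiver Credit: base = 2 × $1,675 = $3,350. 9% of the $10,800 excess over $211,900 is $972; credit = $3,350 − $972 = $2,378.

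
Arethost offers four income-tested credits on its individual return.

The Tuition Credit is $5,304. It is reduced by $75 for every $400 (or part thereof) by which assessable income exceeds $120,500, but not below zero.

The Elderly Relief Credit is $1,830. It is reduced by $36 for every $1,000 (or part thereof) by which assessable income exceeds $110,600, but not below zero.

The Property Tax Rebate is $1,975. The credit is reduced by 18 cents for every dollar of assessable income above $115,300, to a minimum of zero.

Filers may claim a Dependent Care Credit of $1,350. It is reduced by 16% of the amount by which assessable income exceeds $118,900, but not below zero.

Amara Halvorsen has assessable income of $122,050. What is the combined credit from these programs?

$8,008

Tuition Credit: income exceeds $120,500 by $1,550, which is 4 full-or-partial $400 increments; reduction = 4 × $75 = $300, leaving $5,004.
Elderly Relief Credit: income exceeds $110,600 by $11,450, which is 12 full-or-partial $1,000 increments; reduction = 12 × $36 = $432, leaving $1,398.
Property Tax Rebate: 18% of the $6,750 excess over $115,300 is $1,215; credit = $1,975 − $1,215 = $760.
Dependent Care Credit: 16% of the $3,150 excess over $118,900 is $504; credit = $1,350 − $504 = $846.
Total: $5,004 + $1,398 + $760 + $846 = $8,008.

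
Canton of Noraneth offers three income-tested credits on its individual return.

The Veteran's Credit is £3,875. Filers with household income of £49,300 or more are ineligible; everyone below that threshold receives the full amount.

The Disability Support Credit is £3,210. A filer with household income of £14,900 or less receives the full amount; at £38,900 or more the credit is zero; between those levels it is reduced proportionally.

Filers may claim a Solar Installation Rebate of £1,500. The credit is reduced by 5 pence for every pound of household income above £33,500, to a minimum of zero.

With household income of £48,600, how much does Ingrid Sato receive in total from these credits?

£4,620

Veteran's Credit: £48,600 is below the £49,300 cutoff, so the full £3,875 applies.
Disability Support Credit: £48,600 is at or above £38,900, so the credit is £0.
Solar Installation Rebate: 5% of the £15,100 excess over £33,500 is £755; credit = £1,500 − £755 = £745.
Total: £3,875 + £0 + £745 = £4,620.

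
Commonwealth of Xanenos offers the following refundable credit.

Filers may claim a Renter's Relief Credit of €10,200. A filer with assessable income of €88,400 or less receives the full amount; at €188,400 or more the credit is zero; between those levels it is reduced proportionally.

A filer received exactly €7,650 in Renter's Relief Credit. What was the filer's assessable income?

€7,650 is 7,650/10,200 of the full €10,200, so 2,550/10,200 of the €100,000 range has been used: income = €88,400 + €100,000 × 2,550/10,200 = €113,400.

€113,400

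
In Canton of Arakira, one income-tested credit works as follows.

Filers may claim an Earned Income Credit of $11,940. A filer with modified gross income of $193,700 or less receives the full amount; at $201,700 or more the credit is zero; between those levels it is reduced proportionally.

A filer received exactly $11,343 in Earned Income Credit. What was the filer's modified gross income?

$194,100

$11,343 is 11,343/11,940 of the full $11,940, so 597/11,940 of the $8,000 range has been used: income = $193,700 + $8,000 × 597/11,940 = $194,100.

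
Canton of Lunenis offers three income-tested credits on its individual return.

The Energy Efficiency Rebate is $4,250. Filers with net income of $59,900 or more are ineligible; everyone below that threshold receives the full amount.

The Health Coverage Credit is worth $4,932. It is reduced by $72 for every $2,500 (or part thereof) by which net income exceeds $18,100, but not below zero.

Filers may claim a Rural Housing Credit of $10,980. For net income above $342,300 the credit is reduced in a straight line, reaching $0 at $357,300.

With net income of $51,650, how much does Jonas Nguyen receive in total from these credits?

$19,154

Energy Efficiency Rebate: $51,650 is below the $59,900 cutoff, so the full $4,250 applies.
Health Coverage Credit: income exceeds $18,100 by $33,550, which is 14 full-or-partial $2,500 increments; reduction = 14 × $72 = $1,008, leaving $3,924.
Rural Housing Credit: $51,650 is at or below the $342,300 threshold, so the full $10,980 applies.
Total: $4,250 + $3,924 + $10,980 = $19,154.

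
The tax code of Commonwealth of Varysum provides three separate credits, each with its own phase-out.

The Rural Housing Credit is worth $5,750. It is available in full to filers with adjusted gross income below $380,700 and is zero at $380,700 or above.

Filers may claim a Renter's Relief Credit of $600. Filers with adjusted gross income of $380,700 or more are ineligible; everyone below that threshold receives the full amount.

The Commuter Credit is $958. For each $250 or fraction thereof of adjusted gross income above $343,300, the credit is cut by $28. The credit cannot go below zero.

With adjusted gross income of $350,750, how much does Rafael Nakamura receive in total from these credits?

Rural Housing Credit: $350,750 is below the $380,700 cutoff, so the full $5,750 applies.
Renter's Relief Credit: $350,750 is below the $380,700 cutoff, so the full $600 applies.
Commuter Credit: income exceeds $343,300 by $7,450, which is 30 full-or-partial $250 increments; reduction = 30 × $28 = $840, leaving $118.
Total: $5,750 + $600 + $118 = $6,468.

$6,468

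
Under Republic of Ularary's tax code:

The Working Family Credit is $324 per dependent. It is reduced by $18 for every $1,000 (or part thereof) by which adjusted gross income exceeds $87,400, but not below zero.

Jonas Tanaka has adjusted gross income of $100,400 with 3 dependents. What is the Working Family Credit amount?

$738

Working Family Credit: base = 3 × $324 = $972. income exceeds $87,400 by $13,000, which is 13 full-or-partial $1,000 increments; reduction = 13 × $18 = $234, leaving $738.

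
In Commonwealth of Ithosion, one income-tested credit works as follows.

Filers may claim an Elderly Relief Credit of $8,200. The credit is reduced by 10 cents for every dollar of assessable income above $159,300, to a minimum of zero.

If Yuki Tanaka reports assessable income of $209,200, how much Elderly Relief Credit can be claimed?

Elderly Relief Credit: 10% of the $49,900 excess over $159,300 is $4,990; credit = $8,200 − $4,990 = $3,210.

$3,210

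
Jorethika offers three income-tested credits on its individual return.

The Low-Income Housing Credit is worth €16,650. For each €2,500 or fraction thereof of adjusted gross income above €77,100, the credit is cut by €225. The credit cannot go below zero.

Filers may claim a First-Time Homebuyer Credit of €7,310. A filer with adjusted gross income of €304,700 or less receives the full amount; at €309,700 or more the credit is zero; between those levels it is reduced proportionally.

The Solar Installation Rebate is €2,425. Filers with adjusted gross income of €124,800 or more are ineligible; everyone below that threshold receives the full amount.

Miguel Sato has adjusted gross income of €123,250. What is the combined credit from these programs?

€22,110

Low-Income Housing Credit: income exceeds €77,100 by €46,150, which is 19 full-or-partial €2,500 increments; reduction = 19 × €225 = €4,275, leaving €12,375.
First-Time Homebuyer Credit: €123,250 is at or below the €304,700 threshold, so the full €7,310 applies.
Solar Installation Rebate: €123,250 is below the €124,800 cutoff, so the full €2,425 applies.
Total: €12,375 + €7,310 + €2,425 = €22,110.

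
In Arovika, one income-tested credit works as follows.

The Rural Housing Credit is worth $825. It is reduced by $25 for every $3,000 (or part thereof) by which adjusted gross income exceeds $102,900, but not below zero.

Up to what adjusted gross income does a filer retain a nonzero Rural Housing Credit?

After 32 increments the reduction is 32 × $25 = $800, leaving $25; one more increment wipes it out. Increment 32 ends at excess 32 × $3,000 = $96,000, so the highest qualifying income is $102,900 + $96,000 = $198,900.

$198,900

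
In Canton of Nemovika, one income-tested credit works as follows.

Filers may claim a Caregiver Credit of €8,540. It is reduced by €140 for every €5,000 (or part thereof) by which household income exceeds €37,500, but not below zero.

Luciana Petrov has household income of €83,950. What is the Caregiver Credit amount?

Caregiver Credit: income exceeds €37,500 by €46,450, which is 10 full-or-partial €5,000 increments; reduction = 10 × €140 = €1,400, leaving €7,140.

€7,140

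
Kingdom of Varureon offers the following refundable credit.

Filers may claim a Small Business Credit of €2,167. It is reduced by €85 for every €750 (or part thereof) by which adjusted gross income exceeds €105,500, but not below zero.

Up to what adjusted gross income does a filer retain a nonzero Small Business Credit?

After 25 increments the reduction is 25 × €85 = €2,125, leaving €42; one more increment wipes it out. Increment 25 ends at excess 25 × €750 = €18,750, so the highest qualifying income is €105,500 + €18,750 = €124,250.

€124,250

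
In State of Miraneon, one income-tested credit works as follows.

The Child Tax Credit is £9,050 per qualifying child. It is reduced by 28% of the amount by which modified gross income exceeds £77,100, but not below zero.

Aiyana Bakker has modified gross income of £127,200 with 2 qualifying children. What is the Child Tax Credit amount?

£4,072

Child Tax Credit: base = 2 × £9,050 = £18,100. 28% of the £50,100 excess over £77,100 is £14,028; credit = £18,100 − £14,028 = £4,072.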